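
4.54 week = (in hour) 762.7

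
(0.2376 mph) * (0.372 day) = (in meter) 3414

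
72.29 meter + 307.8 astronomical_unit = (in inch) 1.813e+15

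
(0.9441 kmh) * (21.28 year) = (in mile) 1.094e+05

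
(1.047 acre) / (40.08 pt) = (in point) 8.494e+08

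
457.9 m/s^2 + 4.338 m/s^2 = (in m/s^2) 462.2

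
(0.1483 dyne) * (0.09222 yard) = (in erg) 1.251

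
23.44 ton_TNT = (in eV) 6.121e+29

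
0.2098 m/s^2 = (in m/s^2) 0.2098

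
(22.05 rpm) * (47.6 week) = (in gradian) 4.232e+09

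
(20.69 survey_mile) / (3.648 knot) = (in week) 0.02934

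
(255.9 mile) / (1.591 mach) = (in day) 0.008799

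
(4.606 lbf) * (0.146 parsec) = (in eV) 5.761e+35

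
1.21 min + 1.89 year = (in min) 9.934e+05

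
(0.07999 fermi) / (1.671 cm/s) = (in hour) 1.33e-18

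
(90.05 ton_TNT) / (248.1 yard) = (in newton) 1.661e+09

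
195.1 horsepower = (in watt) 1.455e+05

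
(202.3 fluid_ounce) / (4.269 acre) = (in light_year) 3.66e-23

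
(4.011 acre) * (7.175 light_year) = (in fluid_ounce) 3.726e+25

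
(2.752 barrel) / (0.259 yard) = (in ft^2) 19.89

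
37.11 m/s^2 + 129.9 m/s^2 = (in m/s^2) 167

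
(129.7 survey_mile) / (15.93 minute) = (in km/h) 786.2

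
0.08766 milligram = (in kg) 8.766e-08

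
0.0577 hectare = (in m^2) 577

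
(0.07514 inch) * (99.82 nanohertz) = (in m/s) 1.905e-10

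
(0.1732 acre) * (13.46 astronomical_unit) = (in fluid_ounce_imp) 4.967e+19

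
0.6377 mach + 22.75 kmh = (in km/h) 804.4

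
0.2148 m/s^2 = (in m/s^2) 0.2148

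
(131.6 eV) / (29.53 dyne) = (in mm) 7.14e-11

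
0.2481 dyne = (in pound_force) 5.578e-07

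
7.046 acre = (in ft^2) 3.069e+05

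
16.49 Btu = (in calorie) 4158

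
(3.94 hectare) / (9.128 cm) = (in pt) 1.224e+09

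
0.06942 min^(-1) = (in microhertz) 1157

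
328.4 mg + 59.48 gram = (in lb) 0.1319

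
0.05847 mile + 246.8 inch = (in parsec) 3.253e-15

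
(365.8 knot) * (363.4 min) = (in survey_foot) 1.346e+07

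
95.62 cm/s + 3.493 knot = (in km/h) 9.911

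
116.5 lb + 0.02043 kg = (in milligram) 5.286e+07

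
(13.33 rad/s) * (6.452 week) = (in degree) 2.98e+09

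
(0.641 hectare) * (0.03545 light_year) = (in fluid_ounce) 7.269e+22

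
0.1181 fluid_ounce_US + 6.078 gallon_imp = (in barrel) 0.1738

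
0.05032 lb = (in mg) 2.282e+04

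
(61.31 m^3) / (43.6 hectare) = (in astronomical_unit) 9.4e-16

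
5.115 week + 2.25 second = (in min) 5.156e+04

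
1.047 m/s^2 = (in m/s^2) 1.047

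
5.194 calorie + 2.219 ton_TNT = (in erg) 9.284e+16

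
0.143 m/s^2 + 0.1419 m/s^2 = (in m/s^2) 0.2849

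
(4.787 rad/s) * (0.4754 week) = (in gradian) 8.762e+07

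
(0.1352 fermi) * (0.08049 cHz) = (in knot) 2.115e-19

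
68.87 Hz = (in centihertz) 6887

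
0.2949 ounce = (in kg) 0.00836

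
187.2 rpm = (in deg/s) 1123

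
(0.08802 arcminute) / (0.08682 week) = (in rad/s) 4.876e-10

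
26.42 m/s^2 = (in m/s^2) 26.42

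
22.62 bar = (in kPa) 2262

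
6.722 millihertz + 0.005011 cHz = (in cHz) 0.6772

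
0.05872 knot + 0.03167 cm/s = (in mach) 8.965e-05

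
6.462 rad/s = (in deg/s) 370.2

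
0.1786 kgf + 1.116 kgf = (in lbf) 2.854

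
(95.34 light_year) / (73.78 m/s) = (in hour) 3.396e+12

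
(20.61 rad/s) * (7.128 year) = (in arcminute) 1.593e+13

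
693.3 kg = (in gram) 6.933e+05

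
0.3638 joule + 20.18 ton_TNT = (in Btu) 8.003e+07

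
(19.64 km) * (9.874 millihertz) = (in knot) 377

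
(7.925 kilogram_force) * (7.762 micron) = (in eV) 3.765e+15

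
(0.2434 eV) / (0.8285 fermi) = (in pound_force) 1.058e-05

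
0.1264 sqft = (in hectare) 1.174e-06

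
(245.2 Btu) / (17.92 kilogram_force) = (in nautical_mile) 0.7949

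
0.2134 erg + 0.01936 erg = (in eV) 1.453e+11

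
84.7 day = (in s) 7.318e+06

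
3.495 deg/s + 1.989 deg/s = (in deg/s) 5.484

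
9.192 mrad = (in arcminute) 31.6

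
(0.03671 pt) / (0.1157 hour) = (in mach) 9.131e-11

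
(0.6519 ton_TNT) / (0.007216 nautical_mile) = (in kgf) 2.081e+07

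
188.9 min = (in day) 0.1312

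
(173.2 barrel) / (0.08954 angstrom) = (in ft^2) 3.31e+13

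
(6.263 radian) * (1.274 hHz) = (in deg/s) 4.572e+04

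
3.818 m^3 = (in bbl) 24.01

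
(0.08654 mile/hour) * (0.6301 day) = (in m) 2106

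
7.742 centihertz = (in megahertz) 7.742e-08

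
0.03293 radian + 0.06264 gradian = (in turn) 0.005398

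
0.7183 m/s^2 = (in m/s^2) 0.7183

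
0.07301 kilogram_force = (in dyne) 7.16e+04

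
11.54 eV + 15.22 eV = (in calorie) 1.025e-18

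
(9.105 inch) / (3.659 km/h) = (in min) 0.003792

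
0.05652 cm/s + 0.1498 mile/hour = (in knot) 0.1313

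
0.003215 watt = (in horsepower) 4.311e-06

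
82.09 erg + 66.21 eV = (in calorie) 1.962e-06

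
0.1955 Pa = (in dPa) 1.955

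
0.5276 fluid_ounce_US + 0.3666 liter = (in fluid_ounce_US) 12.92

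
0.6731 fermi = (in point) 1.908e-12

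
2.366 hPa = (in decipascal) 2366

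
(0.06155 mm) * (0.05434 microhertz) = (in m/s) 3.345e-12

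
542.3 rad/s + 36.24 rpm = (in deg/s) 3.129e+04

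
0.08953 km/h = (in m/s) 0.02487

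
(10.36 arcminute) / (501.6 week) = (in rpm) 9.486e-11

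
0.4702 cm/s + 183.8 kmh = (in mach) 0.15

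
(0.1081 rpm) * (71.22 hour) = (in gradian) 1.848e+05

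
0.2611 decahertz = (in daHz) 0.2611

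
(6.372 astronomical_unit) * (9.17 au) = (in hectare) 1.308e+20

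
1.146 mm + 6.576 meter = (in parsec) 2.132e-16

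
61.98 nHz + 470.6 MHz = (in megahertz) 470.6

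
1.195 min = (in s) 71.7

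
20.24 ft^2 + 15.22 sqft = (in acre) 0.000814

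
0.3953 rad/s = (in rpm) 3.775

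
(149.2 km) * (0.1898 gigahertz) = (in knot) 5.505e+13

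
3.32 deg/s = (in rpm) 0.5533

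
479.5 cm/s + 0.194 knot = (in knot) 9.515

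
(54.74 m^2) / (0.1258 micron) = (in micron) 4.351e+14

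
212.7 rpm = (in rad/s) 22.27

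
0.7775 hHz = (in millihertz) 7.775e+04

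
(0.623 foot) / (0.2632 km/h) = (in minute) 0.04329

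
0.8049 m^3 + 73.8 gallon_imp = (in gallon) 301.3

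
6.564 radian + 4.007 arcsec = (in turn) 1.045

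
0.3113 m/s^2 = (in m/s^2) 0.3113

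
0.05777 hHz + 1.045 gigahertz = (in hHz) 1.045e+07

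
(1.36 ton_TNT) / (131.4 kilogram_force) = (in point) 1.252e+10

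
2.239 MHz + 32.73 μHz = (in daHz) 2.239e+05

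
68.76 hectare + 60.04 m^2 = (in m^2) 6.877e+05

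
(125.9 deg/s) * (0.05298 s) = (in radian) 0.1164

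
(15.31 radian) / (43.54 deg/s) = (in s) 20.15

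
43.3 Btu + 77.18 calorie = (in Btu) 43.61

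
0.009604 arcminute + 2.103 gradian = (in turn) 0.005258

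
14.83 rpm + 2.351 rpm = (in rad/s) 1.799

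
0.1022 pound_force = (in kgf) 0.04636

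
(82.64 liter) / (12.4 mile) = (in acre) 1.023e-09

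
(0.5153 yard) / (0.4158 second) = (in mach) 0.003328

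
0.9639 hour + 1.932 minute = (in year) 0.0001137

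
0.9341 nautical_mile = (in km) 1.73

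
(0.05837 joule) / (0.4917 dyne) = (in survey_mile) 7.376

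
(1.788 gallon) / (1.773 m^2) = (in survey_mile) 2.372e-06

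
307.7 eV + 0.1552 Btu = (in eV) 1.022e+21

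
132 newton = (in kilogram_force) 13.46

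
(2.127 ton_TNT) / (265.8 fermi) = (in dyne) 3.348e+27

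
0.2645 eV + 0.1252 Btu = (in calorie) 31.57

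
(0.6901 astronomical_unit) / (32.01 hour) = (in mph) 2.004e+06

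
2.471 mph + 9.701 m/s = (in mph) 24.17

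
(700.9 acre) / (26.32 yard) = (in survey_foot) 3.867e+05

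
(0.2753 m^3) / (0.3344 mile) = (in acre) 1.264e-07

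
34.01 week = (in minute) 3.428e+05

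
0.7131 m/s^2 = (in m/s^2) 0.7131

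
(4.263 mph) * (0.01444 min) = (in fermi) 1.651e+15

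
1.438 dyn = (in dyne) 1.438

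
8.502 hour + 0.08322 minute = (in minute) 510.2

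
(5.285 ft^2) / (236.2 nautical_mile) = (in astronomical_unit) 7.503e-18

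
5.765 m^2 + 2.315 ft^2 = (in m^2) 5.98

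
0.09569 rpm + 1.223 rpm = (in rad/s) 0.1381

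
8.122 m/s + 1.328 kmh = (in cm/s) 849.1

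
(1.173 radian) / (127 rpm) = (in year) 2.797e-09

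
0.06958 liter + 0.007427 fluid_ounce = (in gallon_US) 0.01844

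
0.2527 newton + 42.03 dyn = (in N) 0.2531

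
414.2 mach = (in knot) 2.742e+05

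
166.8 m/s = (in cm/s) 1.668e+04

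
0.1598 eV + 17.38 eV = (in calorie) 6.717e-19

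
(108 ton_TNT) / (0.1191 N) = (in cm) 3.794e+14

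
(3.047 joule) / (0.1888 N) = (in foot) 52.95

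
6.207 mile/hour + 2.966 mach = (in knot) 1969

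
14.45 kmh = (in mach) 0.01179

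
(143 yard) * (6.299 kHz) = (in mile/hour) 1.842e+06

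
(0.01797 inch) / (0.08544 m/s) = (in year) 1.694e-10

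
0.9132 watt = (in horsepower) 0.001225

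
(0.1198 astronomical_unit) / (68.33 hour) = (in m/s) 7.286e+04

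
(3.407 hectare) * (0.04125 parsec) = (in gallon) 1.146e+22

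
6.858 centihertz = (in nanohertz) 6.858e+07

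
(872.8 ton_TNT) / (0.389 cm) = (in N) 9.388e+14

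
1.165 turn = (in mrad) 7320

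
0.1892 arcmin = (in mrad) 0.05504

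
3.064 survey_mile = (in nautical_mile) 2.663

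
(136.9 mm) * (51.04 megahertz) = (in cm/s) 6.987e+08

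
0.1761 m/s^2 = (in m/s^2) 0.1761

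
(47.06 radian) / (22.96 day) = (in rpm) 0.0002265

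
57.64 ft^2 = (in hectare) 0.0005355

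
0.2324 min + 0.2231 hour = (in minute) 13.62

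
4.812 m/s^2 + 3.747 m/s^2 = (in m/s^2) 8.559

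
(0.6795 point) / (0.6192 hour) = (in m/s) 1.075e-07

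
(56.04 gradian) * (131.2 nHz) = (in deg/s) 6.617e-06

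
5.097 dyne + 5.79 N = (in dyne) 5.79e+05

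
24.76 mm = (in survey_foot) 0.08123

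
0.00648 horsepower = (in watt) 4.832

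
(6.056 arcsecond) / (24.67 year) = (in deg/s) 2.162e-12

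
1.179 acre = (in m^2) 4771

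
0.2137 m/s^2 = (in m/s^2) 0.2137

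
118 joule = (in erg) 1.18e+09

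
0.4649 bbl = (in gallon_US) 19.53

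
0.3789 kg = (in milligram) 3.789e+05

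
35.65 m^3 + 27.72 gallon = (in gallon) 9445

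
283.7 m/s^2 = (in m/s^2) 283.7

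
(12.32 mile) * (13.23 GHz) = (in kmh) 9.443e+14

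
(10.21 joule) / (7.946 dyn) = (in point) 3.642e+08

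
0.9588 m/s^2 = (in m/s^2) 0.9588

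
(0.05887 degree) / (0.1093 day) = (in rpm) 1.039e-06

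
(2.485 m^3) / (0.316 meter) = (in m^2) 7.864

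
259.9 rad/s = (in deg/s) 1.489e+04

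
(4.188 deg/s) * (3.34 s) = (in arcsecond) 5.036e+04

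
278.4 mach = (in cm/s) 9.48e+06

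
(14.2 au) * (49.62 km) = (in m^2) 1.054e+17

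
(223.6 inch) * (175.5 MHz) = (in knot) 1.938e+09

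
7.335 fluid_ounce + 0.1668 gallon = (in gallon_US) 0.2241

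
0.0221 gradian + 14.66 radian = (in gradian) 933.3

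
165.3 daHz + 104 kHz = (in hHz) 1057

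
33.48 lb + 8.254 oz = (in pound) 34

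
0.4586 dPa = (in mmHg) 0.000344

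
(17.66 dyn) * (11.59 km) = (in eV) 1.278e+19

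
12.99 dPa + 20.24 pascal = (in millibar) 0.2154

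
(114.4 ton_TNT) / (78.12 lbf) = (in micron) 1.377e+15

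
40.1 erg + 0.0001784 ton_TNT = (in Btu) 707.5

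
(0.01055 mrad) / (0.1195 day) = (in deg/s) 5.855e-08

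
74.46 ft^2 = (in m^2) 6.918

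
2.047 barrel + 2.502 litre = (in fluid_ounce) 1.109e+04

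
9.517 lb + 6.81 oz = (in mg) 4.51e+06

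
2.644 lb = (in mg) 1.199e+06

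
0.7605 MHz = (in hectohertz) 7605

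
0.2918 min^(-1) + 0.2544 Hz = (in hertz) 0.2593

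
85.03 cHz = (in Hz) 0.8503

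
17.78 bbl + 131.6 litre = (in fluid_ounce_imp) 1.041e+05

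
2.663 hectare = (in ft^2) 2.866e+05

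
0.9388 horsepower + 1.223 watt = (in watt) 701.3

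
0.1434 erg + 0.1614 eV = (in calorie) 3.427e-09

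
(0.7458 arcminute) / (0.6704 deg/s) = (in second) 0.01854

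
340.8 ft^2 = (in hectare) 0.003166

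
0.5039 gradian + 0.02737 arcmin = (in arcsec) 1634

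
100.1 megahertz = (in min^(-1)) 6.006e+09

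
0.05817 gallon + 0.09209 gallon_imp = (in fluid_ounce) 21.6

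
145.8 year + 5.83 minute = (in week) 7602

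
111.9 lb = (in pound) 111.9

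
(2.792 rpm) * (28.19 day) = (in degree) 4.08e+07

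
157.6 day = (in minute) 2.269e+05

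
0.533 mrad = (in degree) 0.03054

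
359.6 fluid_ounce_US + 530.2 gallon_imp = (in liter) 2421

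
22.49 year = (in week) 1173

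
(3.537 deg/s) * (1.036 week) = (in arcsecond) 7.978e+09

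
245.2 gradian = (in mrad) 3852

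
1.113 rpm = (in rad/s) 0.1166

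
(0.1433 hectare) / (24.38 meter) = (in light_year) 6.213e-15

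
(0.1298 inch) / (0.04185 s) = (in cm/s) 7.878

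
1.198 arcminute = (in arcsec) 71.88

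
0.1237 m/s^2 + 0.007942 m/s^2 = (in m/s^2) 0.1316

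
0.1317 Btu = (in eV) 8.673e+20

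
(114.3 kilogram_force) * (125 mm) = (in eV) 8.745e+20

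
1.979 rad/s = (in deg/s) 113.4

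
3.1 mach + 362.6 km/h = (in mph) 2587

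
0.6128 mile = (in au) 6.592e-09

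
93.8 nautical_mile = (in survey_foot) 5.699e+05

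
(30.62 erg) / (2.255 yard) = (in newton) 1.485e-06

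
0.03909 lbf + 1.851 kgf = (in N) 18.33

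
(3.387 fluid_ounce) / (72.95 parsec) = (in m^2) 4.45e-23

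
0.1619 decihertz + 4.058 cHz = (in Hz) 0.05677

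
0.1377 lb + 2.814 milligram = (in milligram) 6.246e+04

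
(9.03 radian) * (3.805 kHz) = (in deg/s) 1.969e+06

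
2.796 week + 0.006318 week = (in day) 19.62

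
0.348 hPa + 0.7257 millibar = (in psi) 0.01557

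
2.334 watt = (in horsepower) 0.00313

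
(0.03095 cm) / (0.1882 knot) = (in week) 5.286e-09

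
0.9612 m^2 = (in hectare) 9.612e-05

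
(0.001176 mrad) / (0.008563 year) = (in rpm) 4.159e-11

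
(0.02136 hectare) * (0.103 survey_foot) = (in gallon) 1772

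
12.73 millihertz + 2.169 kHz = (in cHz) 2.169e+05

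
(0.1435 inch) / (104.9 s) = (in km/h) 0.0001251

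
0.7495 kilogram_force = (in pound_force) 1.652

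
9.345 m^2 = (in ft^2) 100.6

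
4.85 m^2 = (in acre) 0.001198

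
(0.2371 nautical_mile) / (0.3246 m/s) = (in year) 4.29e-05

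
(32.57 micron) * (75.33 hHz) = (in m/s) 0.2453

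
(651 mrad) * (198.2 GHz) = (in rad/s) 1.29e+11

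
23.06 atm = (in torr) 1.753e+04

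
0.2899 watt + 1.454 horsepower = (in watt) 1085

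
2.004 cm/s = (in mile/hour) 0.04483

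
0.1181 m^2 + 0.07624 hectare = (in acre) 0.1884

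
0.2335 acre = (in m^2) 944.9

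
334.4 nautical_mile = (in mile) 384.8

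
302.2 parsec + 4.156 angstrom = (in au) 6.233e+07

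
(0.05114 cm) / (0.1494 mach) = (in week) 1.662e-11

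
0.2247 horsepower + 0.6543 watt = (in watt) 168.2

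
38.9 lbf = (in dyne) 1.73e+07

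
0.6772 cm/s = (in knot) 0.01316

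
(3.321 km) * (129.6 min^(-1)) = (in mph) 1.605e+04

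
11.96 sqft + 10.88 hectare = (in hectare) 10.88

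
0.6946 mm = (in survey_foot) 0.002279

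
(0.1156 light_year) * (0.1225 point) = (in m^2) 4.726e+10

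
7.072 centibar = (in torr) 53.04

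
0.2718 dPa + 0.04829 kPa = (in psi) 0.007008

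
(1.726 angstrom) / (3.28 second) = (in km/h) 1.894e-10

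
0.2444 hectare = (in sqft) 2.631e+04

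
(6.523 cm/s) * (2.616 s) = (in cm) 17.06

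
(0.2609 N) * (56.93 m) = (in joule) 14.85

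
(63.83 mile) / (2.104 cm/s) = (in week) 8.073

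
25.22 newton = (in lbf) 5.67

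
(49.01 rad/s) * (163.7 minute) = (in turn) 7.661e+04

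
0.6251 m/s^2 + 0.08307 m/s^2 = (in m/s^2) 0.7082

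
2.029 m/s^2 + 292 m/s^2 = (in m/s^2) 294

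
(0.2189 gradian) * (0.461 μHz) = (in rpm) 1.514e-08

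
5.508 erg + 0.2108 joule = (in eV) 1.316e+18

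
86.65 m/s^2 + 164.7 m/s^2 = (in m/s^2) 251.3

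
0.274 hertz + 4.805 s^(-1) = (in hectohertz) 0.05079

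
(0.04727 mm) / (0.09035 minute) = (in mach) 2.561e-08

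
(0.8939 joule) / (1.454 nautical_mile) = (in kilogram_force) 3.385e-05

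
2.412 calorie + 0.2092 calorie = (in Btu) 0.01039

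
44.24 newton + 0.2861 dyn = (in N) 44.24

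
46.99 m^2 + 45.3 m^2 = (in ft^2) 993.4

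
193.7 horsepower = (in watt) 1.444e+05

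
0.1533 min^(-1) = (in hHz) 2.555e-05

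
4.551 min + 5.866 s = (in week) 0.0004612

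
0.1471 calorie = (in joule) 0.6155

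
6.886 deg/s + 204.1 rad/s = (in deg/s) 1.17e+04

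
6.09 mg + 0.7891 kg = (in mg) 7.891e+05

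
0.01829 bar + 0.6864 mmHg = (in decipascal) 1.921e+04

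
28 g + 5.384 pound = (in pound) 5.446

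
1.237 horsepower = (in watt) 922.4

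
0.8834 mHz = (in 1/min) 0.053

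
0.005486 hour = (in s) 19.75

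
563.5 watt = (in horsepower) 0.7557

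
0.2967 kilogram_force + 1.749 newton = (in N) 4.659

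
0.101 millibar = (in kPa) 0.0101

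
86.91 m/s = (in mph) 194.4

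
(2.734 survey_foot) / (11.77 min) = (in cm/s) 0.118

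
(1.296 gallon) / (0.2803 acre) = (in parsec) 1.402e-22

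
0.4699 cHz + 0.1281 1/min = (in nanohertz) 6.834e+06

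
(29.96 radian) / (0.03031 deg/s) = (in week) 0.09364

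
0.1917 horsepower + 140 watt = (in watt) 283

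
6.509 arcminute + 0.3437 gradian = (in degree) 0.4178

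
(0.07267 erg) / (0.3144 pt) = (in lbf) 1.473e-05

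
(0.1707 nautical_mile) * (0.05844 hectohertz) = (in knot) 3591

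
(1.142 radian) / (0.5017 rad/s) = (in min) 0.03794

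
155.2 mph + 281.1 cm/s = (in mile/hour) 161.5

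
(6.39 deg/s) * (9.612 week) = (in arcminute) 2.229e+09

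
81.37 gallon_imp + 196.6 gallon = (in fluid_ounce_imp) 3.921e+04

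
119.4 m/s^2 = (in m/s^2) 119.4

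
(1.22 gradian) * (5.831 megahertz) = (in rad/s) 1.117e+05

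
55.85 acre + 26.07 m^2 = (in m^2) 2.26e+05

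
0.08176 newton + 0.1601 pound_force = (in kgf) 0.08096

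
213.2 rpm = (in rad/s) 22.33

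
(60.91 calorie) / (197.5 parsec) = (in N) 4.182e-17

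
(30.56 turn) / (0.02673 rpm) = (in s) 6.86e+04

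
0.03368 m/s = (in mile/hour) 0.07534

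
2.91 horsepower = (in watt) 2170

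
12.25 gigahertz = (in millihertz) 1.225e+13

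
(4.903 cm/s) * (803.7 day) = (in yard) 3.723e+06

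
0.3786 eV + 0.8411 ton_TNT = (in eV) 2.196e+28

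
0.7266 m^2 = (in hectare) 7.266e-05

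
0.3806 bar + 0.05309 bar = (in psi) 6.29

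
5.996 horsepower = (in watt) 4471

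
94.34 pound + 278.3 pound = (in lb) 372.6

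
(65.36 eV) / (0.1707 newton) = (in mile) 3.812e-20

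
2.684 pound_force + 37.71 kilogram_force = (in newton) 381.7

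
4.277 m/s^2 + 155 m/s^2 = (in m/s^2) 159.3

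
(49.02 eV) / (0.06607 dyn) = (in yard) 1.3e-11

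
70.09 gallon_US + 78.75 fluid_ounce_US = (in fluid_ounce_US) 9050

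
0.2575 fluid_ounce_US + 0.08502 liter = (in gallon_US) 0.02447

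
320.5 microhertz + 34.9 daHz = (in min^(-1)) 2.094e+04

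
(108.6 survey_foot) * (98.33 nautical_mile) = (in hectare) 602.8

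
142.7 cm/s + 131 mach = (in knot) 8.671e+04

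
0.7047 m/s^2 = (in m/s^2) 0.7047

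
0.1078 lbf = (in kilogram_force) 0.0489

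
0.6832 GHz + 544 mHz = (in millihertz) 6.832e+11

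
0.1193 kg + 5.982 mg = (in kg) 0.1193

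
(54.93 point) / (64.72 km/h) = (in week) 1.782e-09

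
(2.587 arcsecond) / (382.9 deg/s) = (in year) 5.951e-14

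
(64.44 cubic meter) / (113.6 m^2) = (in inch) 22.33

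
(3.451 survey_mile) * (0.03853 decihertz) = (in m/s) 21.4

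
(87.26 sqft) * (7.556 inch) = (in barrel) 9.786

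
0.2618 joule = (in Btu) 0.0002481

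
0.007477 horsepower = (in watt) 5.576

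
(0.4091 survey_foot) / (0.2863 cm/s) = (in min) 0.7259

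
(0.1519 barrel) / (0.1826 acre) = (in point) 0.09264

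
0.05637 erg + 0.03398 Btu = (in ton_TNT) 8.569e-09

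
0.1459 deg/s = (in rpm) 0.02432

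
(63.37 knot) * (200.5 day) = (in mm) 5.647e+11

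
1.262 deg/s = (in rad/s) 0.02203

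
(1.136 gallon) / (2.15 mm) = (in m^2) 2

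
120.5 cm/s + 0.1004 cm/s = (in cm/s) 120.6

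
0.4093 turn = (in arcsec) 5.305e+05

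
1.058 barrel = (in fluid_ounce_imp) 5920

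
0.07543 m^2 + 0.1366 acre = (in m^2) 552.9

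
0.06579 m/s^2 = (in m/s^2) 0.06579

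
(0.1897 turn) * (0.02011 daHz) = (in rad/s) 0.2397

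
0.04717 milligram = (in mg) 0.04717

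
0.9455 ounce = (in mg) 2.68e+04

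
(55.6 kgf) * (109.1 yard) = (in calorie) 1.3e+04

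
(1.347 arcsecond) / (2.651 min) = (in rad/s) 4.106e-08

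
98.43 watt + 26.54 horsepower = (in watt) 1.989e+04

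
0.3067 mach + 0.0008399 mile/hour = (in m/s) 104.4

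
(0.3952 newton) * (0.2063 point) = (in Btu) 2.726e-08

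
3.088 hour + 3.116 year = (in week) 162.5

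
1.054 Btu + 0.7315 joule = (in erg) 1.113e+10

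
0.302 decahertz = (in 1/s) 3.02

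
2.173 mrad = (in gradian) 0.1383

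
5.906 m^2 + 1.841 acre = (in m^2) 7456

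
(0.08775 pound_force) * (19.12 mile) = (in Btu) 11.38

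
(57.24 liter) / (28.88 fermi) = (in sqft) 2.133e+13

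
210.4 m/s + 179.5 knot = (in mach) 0.8891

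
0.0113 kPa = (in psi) 0.001639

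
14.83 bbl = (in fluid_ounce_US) 7.973e+04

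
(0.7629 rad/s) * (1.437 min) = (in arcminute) 2.261e+05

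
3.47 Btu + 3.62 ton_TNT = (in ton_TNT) 3.62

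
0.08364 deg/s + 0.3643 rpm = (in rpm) 0.3782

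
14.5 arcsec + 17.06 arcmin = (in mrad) 5.033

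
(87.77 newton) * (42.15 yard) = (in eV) 2.111e+22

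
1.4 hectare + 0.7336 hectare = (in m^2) 2.134e+04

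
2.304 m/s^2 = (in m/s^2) 2.304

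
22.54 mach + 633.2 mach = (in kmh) 8.038e+05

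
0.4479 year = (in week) 23.35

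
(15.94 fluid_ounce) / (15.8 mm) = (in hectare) 2.984e-06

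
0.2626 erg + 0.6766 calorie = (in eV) 1.767e+19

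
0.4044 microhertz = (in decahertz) 4.044e-08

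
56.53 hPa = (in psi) 0.8199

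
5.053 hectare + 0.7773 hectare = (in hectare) 5.83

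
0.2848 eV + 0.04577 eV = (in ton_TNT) 1.266e-29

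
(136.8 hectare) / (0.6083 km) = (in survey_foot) 7378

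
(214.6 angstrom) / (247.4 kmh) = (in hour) 8.674e-14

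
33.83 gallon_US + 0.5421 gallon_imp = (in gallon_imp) 28.71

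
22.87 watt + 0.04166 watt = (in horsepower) 0.03073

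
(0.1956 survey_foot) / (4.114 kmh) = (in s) 0.05217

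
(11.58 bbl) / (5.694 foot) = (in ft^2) 11.42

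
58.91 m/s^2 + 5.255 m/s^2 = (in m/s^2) 64.16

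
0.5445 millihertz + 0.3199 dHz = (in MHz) 3.253e-08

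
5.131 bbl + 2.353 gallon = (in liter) 824.7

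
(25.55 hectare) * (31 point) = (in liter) 2.794e+06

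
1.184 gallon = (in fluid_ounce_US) 151.6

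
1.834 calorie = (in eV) 4.789e+19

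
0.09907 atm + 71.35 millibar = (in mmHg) 128.8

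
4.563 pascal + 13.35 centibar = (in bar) 0.1335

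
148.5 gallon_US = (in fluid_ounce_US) 1.901e+04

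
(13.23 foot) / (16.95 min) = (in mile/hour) 0.00887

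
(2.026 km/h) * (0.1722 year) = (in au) 2.043e-05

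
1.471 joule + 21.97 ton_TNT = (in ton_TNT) 21.97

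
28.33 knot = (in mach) 0.0428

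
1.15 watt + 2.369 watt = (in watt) 3.519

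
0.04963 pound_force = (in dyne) 2.208e+04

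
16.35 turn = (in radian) 102.7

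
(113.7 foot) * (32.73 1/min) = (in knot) 36.75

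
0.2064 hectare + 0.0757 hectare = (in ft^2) 3.036e+04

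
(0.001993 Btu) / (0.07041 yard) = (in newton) 32.66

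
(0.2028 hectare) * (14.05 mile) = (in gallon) 1.211e+10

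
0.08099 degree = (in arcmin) 4.859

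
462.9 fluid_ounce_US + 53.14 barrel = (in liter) 8462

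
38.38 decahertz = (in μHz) 3.838e+08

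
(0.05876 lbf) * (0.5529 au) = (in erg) 2.162e+17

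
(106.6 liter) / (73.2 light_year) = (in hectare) 1.539e-23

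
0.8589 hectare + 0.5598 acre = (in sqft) 1.168e+05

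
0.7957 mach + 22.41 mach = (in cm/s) 7.902e+05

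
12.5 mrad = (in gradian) 0.7958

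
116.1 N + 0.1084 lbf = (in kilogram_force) 11.89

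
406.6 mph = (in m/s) 181.8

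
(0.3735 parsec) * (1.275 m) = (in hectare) 1.469e+12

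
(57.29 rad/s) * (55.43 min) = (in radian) 1.905e+05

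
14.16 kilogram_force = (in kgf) 14.16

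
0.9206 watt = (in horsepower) 0.001235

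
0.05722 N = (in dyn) 5722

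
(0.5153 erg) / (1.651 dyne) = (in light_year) 3.299e-19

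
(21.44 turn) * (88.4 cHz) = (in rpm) 1137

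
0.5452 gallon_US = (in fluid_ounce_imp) 72.64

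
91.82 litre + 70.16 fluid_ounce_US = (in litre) 93.89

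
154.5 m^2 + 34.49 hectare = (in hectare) 34.51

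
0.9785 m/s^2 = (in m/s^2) 0.9785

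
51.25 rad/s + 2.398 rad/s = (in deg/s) 3074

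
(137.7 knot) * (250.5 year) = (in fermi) 5.596e+26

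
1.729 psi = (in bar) 0.1192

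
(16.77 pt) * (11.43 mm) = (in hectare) 6.762e-09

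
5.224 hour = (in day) 0.2177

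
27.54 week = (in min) 2.776e+05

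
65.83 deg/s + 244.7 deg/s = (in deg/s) 310.5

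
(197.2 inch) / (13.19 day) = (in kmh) 1.582e-05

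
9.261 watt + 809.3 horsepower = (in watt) 6.035e+05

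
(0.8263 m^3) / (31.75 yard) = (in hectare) 2.846e-06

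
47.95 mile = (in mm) 7.717e+07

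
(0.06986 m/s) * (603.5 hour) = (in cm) 1.518e+07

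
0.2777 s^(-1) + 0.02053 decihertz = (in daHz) 0.02798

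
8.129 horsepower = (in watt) 6062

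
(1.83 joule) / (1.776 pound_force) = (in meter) 0.2316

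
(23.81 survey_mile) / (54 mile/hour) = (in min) 26.46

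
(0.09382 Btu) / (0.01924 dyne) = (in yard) 5.626e+08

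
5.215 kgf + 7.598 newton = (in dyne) 5.874e+06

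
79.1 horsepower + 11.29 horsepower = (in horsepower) 90.39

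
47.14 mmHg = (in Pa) 6285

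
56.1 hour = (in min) 3366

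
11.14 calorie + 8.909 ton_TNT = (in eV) 2.327e+29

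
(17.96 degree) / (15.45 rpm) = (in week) 3.203e-07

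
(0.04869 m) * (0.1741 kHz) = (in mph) 18.96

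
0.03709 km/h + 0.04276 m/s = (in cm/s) 5.306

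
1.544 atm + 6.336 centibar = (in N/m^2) 1.628e+05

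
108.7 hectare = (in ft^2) 1.17e+07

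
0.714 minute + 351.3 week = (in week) 351.3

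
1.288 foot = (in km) 0.0003926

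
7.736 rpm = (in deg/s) 46.42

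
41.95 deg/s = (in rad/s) 0.7322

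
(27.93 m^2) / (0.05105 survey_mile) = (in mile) 0.0002112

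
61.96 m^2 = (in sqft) 666.9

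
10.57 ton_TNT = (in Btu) 4.192e+07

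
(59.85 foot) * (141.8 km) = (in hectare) 258.7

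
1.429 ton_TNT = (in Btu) 5.667e+06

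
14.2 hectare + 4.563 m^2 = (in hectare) 14.2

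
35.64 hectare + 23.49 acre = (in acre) 111.6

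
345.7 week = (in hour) 5.808e+04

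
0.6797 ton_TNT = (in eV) 1.775e+28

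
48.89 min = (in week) 0.00485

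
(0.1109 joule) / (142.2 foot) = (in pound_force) 0.0005752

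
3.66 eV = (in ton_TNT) 1.402e-28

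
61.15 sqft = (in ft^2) 61.15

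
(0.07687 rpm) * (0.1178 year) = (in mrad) 2.99e+07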